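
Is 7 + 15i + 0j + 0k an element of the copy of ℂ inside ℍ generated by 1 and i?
Yes. The quaternion 7 + 15i has j- and k-coefficients y = z = 0, so it lies in the complex subalgebra spanned by 1 and i.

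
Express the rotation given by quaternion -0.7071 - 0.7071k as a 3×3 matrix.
[[0, -1, 0], [1, 0, 0], [0, 0, 1]]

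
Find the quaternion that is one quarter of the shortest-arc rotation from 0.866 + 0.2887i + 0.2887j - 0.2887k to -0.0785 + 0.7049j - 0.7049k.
0.7065 + 0.2439i + 0.4698j - 0.4698k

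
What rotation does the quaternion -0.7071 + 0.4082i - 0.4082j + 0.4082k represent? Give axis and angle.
axis = (√3/3, -√3/3, √3/3), θ = 3π/2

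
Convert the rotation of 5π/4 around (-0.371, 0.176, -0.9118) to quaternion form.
-0.3827 - 0.3428i + 0.1626j - 0.8424k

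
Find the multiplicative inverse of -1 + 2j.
-0.2 - 0.4j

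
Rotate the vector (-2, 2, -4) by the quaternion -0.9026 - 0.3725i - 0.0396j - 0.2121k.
(-3.439, 3.063, -1.672)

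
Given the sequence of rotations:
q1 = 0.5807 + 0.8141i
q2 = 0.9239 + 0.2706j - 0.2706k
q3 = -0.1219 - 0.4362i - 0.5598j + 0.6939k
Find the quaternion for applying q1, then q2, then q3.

q2 · q1 = 0.5365 + 0.7521i - 0.0632j - 0.3774k
q3 · q2 · q1 = 0.4892 - 0.0706i + 0.0646j + 0.8669k
0.4892 - 0.0706i + 0.0646j + 0.8669k


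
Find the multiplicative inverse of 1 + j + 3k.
0.0909 - 0.0909j - 0.2727k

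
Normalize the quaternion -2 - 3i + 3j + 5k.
-0.2917 - 0.4376i + 0.4376j + 0.7293k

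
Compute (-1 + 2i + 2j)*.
-1 - 2i - 2j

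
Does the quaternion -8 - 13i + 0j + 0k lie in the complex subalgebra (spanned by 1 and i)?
Yes. The quaternion -8 - 13i has j- and k-coefficients y = z = 0, so it lies in the complex subalgebra spanned by 1 and i.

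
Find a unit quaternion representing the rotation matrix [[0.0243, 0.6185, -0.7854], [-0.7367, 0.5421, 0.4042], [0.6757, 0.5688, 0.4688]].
0.7133 + 0.0577i - 0.5121j - 0.475k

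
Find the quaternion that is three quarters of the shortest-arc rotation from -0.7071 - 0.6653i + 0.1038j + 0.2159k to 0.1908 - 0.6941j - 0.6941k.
-0.3853 - 0.2115i + 0.6171j + 0.6527k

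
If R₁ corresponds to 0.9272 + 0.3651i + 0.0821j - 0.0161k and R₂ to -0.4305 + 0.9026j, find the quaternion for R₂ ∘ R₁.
-0.4733 - 0.1717i + 0.8015j - 0.3226k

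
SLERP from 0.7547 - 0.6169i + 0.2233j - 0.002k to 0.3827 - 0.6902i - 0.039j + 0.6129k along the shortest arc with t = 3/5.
0.5759 - 0.7132i + 0.0726j + 0.3929k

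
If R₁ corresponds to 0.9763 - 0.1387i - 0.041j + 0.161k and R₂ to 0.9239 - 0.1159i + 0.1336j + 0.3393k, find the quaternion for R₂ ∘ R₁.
0.8368 - 0.2059i + 0.0642j + 0.5033k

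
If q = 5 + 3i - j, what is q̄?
5 - 3i + j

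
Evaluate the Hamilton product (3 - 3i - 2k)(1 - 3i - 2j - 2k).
-10 - 16i - 6j - 2k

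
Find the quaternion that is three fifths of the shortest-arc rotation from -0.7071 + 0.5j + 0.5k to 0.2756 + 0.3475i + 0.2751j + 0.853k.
-0.1548 + 0.2453i + 0.4412j + 0.8492k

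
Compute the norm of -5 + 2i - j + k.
√31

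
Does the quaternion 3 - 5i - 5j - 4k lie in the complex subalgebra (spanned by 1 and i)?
No. The quaternion 3 - 5i - 5j - 4k has j-coefficient y = -5 and k-coefficient z = -4, not both zero, so it does not lie in the complex subalgebra spanned by 1 and i.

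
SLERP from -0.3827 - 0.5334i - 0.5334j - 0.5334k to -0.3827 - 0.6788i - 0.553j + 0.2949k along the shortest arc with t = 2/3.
-0.4174 - 0.686i - 0.5958j + 0.0119k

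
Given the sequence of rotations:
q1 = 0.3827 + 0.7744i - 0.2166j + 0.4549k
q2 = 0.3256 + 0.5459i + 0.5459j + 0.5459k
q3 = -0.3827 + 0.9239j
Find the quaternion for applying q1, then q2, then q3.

q2 · q1 = -0.4282 + 0.8276i + 0.3128j - 0.184k
q3 · q2 · q1 = -0.1251 - 0.4867i - 0.5153j - 0.6942k
-0.1251 - 0.4867i - 0.5153j - 0.6942k


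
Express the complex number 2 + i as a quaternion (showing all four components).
2 + i + 0j + 0k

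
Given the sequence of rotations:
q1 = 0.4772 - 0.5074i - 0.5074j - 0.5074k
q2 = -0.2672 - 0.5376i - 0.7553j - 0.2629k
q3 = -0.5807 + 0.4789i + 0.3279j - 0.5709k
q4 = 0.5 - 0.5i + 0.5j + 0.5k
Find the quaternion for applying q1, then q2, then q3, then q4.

q2 · q1 = -0.9169 + 0.1289i - 0.3642j - 0.1003k
q3 · q2 · q1 = 0.5329 - 0.7548i - 0.1147j + 0.365k
q4 · q3 · q2 · q1 = -0.2361 - 0.404i + 0.0142j + 0.8837k
-0.2361 - 0.404i + 0.0142j + 0.8837k


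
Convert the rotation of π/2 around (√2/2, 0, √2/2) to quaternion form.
0.7071 + 0.5i + 0.5k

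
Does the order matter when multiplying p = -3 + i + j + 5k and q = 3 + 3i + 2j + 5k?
Yes: pq = -39 - 11i + 7j - k ≠ -39 - i - 13j + k = qp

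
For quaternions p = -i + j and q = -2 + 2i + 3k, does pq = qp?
No: pq = 2 + 5i + j - 2k ≠ 2 - i - 5j + 2k = qp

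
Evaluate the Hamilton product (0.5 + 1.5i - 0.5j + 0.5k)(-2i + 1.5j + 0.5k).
3.5 - 2i - j + 1.5k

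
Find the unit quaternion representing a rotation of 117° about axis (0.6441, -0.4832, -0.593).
0.5225 + 0.5492i - 0.412j - 0.5056k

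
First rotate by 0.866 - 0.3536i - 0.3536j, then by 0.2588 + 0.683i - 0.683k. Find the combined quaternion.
0.4656 + 0.2585i + 0.15j - 0.833k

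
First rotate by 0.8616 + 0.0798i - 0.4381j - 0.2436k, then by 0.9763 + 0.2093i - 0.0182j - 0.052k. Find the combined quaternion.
0.8038 + 0.2399i - 0.3966j - 0.3729k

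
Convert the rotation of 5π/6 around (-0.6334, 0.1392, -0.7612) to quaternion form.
0.2588 - 0.6118i + 0.1345j - 0.7353k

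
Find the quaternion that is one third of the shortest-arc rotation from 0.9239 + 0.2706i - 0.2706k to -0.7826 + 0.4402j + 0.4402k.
0.9089 + 0.186i - 0.154j - 0.34k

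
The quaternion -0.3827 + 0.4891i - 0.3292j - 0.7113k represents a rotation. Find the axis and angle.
axis = (0.5294, -0.3563, -0.7699), θ = 5π/4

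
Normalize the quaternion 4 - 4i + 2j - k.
0.6576 - 0.6576i + 0.3288j - 0.1644k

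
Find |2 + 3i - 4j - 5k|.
√54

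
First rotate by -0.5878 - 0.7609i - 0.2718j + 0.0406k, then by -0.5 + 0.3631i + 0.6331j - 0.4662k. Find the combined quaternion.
0.7612 + 0.066i + 0.1038j + 0.6368k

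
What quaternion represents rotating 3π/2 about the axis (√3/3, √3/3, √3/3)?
-0.7071 + 0.4082i + 0.4082j + 0.4082k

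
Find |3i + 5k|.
√34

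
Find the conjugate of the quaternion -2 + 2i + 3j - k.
-2 - 2i - 3j + k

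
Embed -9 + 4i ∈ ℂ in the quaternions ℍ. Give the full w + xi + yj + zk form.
-9 + 4i + 0j + 0k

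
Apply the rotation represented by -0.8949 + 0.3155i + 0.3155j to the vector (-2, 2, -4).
(1.055, -1.055, -4.666)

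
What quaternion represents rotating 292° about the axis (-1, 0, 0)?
-0.829 - 0.5592i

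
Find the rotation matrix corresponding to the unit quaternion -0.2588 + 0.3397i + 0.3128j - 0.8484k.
[[-0.6353, -0.2266, -0.7383], [0.6516, -0.6704, -0.3549], [-0.4145, -0.7066, 0.5735]]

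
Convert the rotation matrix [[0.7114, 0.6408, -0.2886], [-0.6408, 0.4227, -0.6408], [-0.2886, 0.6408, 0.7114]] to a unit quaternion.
0.8434 + 0.3799i - 0.3799k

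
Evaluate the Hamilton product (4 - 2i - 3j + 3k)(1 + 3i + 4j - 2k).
28 + 4i + 18j - 4k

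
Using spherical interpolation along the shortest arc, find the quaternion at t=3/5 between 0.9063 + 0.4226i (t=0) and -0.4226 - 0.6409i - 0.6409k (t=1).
0.6782 + 0.6051i + 0.4171k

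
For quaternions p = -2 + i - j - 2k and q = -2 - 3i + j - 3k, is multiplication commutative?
No: pq = 2 + 9i + 9j + 8k ≠ 2 - i - 9j + 12k = qp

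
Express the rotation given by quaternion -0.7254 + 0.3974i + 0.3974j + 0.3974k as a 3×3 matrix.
[[0.3683, 0.8924, -0.2607], [-0.2607, 0.3683, 0.8924], [0.8924, -0.2607, 0.3683]]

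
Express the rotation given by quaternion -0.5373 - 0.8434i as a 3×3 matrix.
[[1, 0, 0], [0, -0.4226, -0.9063], [0, 0.9063, -0.4226]]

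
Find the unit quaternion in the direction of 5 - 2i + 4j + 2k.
0.7143 - 0.2857i + 0.5714j + 0.2857k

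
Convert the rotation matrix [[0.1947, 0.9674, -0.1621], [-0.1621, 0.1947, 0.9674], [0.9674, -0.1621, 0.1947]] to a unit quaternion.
0.6293 - 0.4487i - 0.4487j - 0.4487k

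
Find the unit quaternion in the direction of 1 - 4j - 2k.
0.2182 - 0.8729j - 0.4364k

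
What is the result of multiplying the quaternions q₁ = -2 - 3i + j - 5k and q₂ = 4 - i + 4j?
-15 + 10i + j - 31k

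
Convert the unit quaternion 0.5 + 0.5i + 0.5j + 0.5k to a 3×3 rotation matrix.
[[0, 0, 1], [1, 0, 0], [0, 1, 0]]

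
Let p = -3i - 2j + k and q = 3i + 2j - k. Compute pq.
14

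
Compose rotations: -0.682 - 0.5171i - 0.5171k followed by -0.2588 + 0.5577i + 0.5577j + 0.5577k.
0.7533 - 0.5349i - 0.3804j + 0.0419k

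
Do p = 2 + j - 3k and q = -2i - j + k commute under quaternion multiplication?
No: pq = 4 - 6i + 4j + 4k ≠ 4 - 2i - 8j = qp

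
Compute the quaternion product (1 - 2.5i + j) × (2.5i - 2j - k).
8.25 + 1.5i - 4.5j + 1.5k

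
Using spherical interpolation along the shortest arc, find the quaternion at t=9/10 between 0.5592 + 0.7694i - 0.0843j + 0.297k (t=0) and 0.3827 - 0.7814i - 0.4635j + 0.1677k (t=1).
-0.2904 + 0.8462i + 0.4303j - 0.1204k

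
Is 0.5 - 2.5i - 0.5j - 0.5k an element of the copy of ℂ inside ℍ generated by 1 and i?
No. The quaternion 0.5 - 2.5i - 0.5j - 0.5k has j-coefficient y = -0.5 and k-coefficient z = -0.5, not both zero, so it does not lie in the complex subalgebra spanned by 1 and i.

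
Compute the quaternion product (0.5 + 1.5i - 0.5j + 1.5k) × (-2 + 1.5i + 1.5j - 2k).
0.5 - 3.5i + 7j - k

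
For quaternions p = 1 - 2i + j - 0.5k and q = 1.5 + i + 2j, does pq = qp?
No: pq = 1.5 - i + 3j - 5.75k ≠ 1.5 - 3i + 4j + 4.25k = qp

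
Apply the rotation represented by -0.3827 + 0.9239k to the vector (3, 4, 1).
(0.707, -4.95, 1)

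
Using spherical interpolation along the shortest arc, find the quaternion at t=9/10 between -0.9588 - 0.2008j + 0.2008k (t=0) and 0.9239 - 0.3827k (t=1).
-0.9306 - 0.0203j + 0.3656k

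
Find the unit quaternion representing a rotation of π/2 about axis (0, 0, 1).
0.7071 + 0.7071k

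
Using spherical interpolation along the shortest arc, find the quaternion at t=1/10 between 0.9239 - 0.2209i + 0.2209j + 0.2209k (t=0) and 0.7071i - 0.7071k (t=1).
0.8787 - 0.3031i + 0.2101j + 0.3031k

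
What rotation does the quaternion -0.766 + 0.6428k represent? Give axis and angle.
axis = (0, 0, 1), θ = 280°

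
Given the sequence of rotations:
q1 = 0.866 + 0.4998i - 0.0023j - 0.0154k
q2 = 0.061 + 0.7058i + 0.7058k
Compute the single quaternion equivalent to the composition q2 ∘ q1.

q2 · q1 = -0.2891 + 0.6433i + 0.3635j + 0.6087k
-0.2891 + 0.6433i + 0.3635j + 0.6087k


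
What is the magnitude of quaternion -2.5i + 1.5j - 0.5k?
2.958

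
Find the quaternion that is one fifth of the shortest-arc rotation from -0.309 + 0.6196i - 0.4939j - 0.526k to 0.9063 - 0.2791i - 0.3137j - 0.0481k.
-0.5175 + 0.6283i - 0.3581j - 0.4575k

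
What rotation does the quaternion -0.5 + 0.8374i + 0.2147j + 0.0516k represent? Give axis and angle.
axis = (0.9669, 0.2479, 0.0596), θ = 4π/3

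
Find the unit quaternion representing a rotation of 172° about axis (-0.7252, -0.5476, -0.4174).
0.0698 - 0.7234i - 0.5463j - 0.4164k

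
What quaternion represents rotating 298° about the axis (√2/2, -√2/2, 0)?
-0.8572 + 0.3642i - 0.3642j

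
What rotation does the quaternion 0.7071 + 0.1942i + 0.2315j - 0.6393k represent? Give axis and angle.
axis = (0.2746, 0.3274, -0.9041), θ = π/2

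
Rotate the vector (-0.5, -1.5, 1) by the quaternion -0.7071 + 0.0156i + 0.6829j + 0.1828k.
(-1.38, -1.009, -0.76)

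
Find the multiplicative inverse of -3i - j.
0.3i + 0.1j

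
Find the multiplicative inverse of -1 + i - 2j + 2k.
-0.1 - 0.1i + 0.2j - 0.2k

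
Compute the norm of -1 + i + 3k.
√11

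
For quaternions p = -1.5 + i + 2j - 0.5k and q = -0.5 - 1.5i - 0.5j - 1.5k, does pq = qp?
No: pq = 2.5 - 1.5i + 2j + 5k ≠ 2.5 + 5i - 2.5j = qp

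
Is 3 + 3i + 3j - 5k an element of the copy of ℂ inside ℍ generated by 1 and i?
No. The quaternion 3 + 3i + 3j - 5k has j-coefficient y = 3 and k-coefficient z = -5, not both zero, so it does not lie in the complex subalgebra spanned by 1 and i.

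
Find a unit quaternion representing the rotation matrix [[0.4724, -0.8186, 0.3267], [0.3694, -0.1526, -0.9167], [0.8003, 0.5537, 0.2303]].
0.6225 + 0.5905i - 0.1902j + 0.4771k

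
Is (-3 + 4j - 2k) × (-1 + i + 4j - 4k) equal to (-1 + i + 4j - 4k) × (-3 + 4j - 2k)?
No: pq = -21 - 11i - 18j + 10k ≠ -21 + 5i - 14j + 18k = qp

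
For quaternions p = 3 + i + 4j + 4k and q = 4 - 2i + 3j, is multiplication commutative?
No: pq = 2 - 14i + 17j + 27k ≠ 2 + 10i + 33j + 5k = qp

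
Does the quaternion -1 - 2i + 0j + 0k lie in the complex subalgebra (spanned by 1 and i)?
Yes. The quaternion -1 - 2i has j- and k-coefficients y = z = 0, so it lies in the complex subalgebra spanned by 1 and i.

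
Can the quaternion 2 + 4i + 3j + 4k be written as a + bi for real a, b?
No. The quaternion 2 + 4i + 3j + 4k has j-coefficient y = 3 and k-coefficient z = 4, not both zero, so it does not lie in the complex subalgebra spanned by 1 and i.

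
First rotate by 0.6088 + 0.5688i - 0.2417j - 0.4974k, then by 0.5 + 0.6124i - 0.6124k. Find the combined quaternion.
-0.3485 + 0.5092i - 0.1646j - 0.7695k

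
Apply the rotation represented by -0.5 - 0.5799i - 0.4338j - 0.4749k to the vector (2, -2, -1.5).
(-1.188, 2.455, -1.676)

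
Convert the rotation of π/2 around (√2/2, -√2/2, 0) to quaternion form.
0.7071 + 0.5i - 0.5j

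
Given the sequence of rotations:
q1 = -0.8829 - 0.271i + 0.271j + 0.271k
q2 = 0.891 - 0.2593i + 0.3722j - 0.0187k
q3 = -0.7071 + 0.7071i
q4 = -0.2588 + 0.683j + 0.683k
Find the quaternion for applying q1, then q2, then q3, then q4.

q2 · q1 = -0.9527 + 0.0934i - 0.0118j + 0.2886k
q3 · q2 · q1 = 0.6076 - 0.7397i - 0.1957j - 0.2124k
q4 · q3 · q2 · q1 = 0.1215 + 0.18i - 0.0396j + 0.9752k
0.1215 + 0.18i - 0.0396j + 0.9752k


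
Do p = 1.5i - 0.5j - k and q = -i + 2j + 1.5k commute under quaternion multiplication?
No: pq = 4 + 1.25i - 1.25j + 2.5k ≠ 4 - 1.25i + 1.25j - 2.5k = qp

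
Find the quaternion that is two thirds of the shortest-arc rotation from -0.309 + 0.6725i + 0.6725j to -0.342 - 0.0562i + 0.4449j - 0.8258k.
-0.3917 + 0.2372i + 0.6224j - 0.6348k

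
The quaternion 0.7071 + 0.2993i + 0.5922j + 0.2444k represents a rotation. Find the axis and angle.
axis = (0.4233, 0.8375, 0.3456), θ = π/2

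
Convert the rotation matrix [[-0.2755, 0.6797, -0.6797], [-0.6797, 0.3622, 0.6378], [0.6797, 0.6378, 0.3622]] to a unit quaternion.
0.6019 - 0.5647j - 0.5647k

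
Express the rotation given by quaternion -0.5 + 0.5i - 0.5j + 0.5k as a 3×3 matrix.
[[0, 0, 1], [-1, 0, 0], [0, -1, 0]]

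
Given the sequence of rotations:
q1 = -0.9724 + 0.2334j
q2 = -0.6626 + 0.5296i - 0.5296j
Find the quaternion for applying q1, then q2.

q2 · q1 = 0.7679 - 0.515i + 0.3603j + 0.1236k
0.7679 - 0.515i + 0.3603j + 0.1236k


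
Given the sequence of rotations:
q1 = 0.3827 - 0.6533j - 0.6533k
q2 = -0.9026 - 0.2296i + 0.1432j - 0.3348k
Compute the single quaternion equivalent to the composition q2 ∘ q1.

q2 · q1 = -0.4706 - 0.4001i + 0.4945j + 0.6115k
-0.4706 - 0.4001i + 0.4945j + 0.6115k


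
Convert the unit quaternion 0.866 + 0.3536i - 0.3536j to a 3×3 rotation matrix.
[[0.7499, -0.2501, -0.6124], [-0.2501, 0.7499, -0.6124], [0.6124, 0.6124, 0.4999]]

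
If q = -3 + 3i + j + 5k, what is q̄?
-3 - 3i - j - 5k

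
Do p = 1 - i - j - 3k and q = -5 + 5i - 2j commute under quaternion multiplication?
No: pq = -2 + 4i - 12j + 22k ≠ -2 + 16i + 18j + 8k = qp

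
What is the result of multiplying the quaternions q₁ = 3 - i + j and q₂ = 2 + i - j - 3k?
8 - 2i - 4j - 9k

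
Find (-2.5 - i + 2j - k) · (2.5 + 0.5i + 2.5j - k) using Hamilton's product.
-11.75 - 3.25i - 2.75j - 3.5k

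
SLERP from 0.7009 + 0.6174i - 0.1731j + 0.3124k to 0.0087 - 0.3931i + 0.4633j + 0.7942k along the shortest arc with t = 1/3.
0.5875 + 0.7104i - 0.3691j - 0.1184k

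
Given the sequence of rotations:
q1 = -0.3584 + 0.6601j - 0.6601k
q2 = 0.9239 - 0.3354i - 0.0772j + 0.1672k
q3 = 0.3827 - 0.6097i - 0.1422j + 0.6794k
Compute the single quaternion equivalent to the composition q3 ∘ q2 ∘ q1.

q2 · q1 = -0.1698 + 0.0608i + 0.4161j - 0.8912k
q3 · q2 · q1 = 0.6367 - 0.0292i - 0.3187j - 0.7015k
0.6367 - 0.0292i - 0.3187j - 0.7015k


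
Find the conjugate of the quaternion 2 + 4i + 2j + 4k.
2 - 4i - 2j - 4k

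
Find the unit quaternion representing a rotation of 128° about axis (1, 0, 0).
0.4384 + 0.8988i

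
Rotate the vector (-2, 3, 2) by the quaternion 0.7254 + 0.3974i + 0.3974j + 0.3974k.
(0.266, -1.201, 3.935)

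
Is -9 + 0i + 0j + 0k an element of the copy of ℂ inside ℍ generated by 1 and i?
Yes. The quaternion -9 has j- and k-coefficients y = z = 0, so it lies in the complex subalgebra spanned by 1 and i.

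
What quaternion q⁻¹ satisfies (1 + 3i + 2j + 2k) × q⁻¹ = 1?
0.0556 - 0.1667i - 0.1111j - 0.1111k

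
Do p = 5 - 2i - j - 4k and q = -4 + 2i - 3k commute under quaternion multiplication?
No: pq = -28 + 21i - 10j + 3k ≠ -28 + 15i + 18j - k = qp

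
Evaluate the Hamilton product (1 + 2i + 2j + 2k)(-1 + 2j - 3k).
1 - 12i + 6j - k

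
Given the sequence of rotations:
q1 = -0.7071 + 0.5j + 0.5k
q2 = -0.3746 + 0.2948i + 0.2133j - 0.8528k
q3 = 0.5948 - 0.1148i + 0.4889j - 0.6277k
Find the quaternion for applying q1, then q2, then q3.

q2 · q1 = 0.5846 + 0.3246i - 0.4855j + 0.5631k
q3 · q2 · q1 = 0.9758 + 0.0965i - 0.1421j - 0.135k
0.9758 + 0.0965i - 0.1421j - 0.135k


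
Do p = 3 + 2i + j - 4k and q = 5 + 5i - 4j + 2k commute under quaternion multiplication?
No: pq = 17 + 11i - 31j - 27k ≠ 17 + 39i + 17j - k = qp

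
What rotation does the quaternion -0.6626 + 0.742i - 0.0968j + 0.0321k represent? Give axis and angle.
axis = (0.9907, -0.1292, 0.0429), θ = 263°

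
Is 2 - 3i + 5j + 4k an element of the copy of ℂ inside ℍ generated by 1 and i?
No. The quaternion 2 - 3i + 5j + 4k has j-coefficient y = 5 and k-coefficient z = 4, not both zero, so it does not lie in the complex subalgebra spanned by 1 and i.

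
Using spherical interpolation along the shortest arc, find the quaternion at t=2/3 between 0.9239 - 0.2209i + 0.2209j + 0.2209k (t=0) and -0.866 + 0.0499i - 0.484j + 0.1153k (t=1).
0.9075 - 0.11i + 0.4054j - 0.0024k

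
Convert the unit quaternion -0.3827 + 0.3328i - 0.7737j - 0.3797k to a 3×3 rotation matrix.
[[-0.4856, -0.8056, 0.3395], [-0.2244, 0.4901, 0.8423], [-0.8449, 0.3328, -0.4187]]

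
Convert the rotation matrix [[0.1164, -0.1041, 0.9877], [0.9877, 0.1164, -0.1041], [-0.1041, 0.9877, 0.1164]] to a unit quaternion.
0.5808 + 0.47i + 0.47j + 0.47k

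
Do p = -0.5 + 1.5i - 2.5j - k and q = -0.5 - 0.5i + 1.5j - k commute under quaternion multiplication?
No: pq = 3.75 + 3.5i + 2.5j + 2k ≠ 3.75 - 4.5i - 1.5j = qp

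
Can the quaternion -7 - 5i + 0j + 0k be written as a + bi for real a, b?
Yes. The quaternion -7 - 5i has j- and k-coefficients y = z = 0, so it lies in the complex subalgebra spanned by 1 and i.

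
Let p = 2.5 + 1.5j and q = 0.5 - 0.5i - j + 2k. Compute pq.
2.75 + 1.75i - 1.75j + 5.75k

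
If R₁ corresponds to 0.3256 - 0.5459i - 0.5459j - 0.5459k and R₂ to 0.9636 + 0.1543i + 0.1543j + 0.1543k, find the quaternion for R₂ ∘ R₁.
0.5664 - 0.4758i - 0.4758j - 0.4758k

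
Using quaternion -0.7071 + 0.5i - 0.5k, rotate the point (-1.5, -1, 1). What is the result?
(-0.543, -0.354, 1.957)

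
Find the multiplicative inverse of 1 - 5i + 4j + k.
0.0233 + 0.1163i - 0.093j - 0.0233k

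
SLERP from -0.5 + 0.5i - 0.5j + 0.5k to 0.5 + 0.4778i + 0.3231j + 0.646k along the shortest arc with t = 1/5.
-0.317 + 0.5941i - 0.3671j + 0.6417k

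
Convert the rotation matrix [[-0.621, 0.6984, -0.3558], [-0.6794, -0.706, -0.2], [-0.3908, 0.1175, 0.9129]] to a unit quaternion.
-0.3827 - 0.2074i - 0.0229j + 0.9k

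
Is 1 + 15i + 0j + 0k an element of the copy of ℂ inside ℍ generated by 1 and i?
Yes. The quaternion 1 + 15i has j- and k-coefficients y = z = 0, so it lies in the complex subalgebra spanned by 1 and i.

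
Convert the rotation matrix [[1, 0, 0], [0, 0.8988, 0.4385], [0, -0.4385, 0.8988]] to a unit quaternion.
0.9744 - 0.225i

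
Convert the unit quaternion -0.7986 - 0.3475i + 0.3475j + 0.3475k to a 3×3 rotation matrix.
[[0.517, 0.3135, -0.7965], [-0.7965, 0.517, -0.3135], [0.3135, 0.7965, 0.517]]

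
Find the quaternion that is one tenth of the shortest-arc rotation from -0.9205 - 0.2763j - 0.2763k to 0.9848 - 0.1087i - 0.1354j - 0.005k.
-0.9387 + 0.0114i - 0.2367j - 0.2503k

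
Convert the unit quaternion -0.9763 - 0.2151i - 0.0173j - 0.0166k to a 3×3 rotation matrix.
[[0.9989, -0.025, 0.0409], [0.0399, 0.9069, -0.4194], [-0.0266, 0.4206, 0.9069]]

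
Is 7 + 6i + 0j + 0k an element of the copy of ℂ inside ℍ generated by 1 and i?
Yes. The quaternion 7 + 6i has j- and k-coefficients y = z = 0, so it lies in the complex subalgebra spanned by 1 and i.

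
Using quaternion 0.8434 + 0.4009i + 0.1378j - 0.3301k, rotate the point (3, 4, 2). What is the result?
(4.837, -1.031, 2.131)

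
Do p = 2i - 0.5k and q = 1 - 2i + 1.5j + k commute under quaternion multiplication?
No: pq = 4.5 + 2.75i - j + 2.5k ≠ 4.5 + 1.25i + j - 3.5k = qp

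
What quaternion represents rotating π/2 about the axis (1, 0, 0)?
0.7071 + 0.7071i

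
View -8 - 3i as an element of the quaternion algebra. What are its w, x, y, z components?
-8 - 3i + 0j + 0k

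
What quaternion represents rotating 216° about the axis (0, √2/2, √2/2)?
-0.309 + 0.6725j + 0.6725k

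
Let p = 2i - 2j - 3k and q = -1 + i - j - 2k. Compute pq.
-10 - i + 3j + 3k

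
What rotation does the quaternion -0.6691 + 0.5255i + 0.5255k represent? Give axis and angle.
axis = (√2/2, 0, √2/2), θ = 264°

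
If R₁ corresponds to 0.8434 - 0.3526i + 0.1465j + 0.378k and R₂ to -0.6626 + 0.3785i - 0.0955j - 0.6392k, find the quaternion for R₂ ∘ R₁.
-0.1698 + 0.6104i - 0.0953j - 0.7678k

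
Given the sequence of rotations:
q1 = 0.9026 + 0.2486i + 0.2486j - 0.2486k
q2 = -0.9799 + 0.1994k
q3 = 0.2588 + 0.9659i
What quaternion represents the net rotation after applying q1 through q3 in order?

q2 · q1 = -0.8349 - 0.2932i - 0.194j + 0.4236k
q3 · q2 · q1 = 0.0671 - 0.8823i - 0.4594j - 0.0778k
0.0671 - 0.8823i - 0.4594j - 0.0778k


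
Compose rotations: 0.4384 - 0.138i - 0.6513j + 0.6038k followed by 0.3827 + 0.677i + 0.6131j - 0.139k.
0.7444 + 0.5236i - 0.3701j - 0.1862k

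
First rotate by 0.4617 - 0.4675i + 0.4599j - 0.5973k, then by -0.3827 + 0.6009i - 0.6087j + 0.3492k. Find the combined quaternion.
0.5927 + 0.6593i - 0.2614j + 0.3816k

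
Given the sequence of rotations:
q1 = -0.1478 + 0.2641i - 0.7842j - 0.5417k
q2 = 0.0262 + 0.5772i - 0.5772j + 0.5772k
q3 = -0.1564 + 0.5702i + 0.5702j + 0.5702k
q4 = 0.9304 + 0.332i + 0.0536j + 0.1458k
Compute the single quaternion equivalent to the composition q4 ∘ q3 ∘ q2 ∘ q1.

q2 · q1 = -0.2963 + 0.6869i + 0.5299j - 0.3997k
q3 · q2 · q1 = -0.4196 - 0.8064i + 0.3678j - 0.196k
q4 · q3 · q2 · q1 = -0.1138 - 0.9537i + 0.2672j - 0.0782k
-0.1138 - 0.9537i + 0.2672j - 0.0782k


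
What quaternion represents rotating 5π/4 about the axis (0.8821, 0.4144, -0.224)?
-0.3827 + 0.815i + 0.3829j - 0.2069k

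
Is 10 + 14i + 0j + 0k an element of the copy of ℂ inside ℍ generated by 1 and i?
Yes. The quaternion 10 + 14i has j- and k-coefficients y = z = 0, so it lies in the complex subalgebra spanned by 1 and i.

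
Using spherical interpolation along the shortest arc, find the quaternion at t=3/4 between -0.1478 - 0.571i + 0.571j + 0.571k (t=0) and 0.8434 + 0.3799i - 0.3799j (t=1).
-0.724 - 0.4733i + 0.4733j + 0.1667k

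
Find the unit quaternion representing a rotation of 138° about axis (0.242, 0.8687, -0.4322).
0.3584 + 0.2259i + 0.811j - 0.4035k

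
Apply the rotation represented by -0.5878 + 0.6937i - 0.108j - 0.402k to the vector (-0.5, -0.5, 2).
(-0.877, 1.786, 0.735)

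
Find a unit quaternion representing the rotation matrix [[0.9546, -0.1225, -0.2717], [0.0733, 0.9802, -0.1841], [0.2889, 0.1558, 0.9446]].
0.9848 + 0.0863i - 0.1423j + 0.0497k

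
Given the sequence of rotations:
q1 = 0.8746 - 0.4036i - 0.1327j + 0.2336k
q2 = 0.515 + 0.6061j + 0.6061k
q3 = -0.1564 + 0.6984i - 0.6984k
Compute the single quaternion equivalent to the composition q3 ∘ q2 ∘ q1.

q2 · q1 = 0.3893 + 0.0142i + 0.2171j + 0.895k
q3 · q2 · q1 = 0.5543 + 0.4213i - 0.6689j - 0.2602k
0.5543 + 0.4213i - 0.6689j - 0.2602k


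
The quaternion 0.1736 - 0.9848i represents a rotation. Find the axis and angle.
axis = (-1, 0, 0), θ = 160°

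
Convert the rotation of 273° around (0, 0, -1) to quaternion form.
-0.7254 - 0.6884k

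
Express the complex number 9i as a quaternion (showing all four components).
0 + 9i + 0j + 0k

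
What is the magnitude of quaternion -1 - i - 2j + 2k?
√10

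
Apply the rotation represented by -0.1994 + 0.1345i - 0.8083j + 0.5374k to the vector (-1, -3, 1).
(1.361, -1.542, 2.602)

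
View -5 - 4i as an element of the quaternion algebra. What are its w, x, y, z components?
-5 - 4i + 0j + 0k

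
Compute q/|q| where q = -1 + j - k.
-0.5774 + 0.5774j - 0.5774k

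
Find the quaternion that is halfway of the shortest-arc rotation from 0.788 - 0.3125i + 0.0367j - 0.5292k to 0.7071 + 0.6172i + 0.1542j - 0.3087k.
0.8538 + 0.174i + 0.109j - 0.4785k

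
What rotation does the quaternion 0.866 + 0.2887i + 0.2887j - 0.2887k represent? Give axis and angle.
axis = (√3/3, √3/3, -√3/3), θ = π/3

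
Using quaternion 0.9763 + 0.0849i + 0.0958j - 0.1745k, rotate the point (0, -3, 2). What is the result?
(-0.756, -3.172, 1.537)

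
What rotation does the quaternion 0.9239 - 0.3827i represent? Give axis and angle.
axis = (-1, 0, 0), θ = π/4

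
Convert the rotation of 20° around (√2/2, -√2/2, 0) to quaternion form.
0.9848 + 0.1228i - 0.1228j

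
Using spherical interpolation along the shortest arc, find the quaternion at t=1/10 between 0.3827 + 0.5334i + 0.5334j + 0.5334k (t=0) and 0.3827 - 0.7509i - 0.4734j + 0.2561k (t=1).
0.3129 + 0.6005i + 0.5649j + 0.4716k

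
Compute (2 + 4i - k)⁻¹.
0.0952 - 0.1905i + 0.0476k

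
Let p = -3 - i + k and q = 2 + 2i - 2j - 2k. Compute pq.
-2 - 6i + 6j + 10k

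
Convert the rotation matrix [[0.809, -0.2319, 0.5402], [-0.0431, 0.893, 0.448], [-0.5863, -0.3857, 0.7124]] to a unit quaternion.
0.9239 - 0.2256i + 0.3048j + 0.0511k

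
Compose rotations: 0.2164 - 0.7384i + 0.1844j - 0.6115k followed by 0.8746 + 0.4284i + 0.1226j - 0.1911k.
0.3661 - 0.5928i + 0.5909j - 0.4066k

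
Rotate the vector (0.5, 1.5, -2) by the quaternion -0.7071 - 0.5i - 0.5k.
(-1.811, 1.768, 0.311)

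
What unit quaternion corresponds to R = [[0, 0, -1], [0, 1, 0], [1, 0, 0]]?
0.7071 - 0.7071j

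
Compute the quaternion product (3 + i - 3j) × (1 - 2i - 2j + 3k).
-1 - 14i - 12j + k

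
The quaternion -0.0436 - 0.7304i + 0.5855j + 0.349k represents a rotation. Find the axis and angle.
axis = (-0.7311, 0.5861, 0.3493), θ = 185°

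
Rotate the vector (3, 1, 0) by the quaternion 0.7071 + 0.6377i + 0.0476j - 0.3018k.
(2.927, -1.094, -0.484)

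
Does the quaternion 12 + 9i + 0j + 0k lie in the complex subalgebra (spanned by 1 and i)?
Yes. The quaternion 12 + 9i has j- and k-coefficients y = z = 0, so it lies in the complex subalgebra spanned by 1 and i.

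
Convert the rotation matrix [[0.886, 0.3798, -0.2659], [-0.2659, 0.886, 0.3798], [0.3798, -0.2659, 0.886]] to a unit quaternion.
0.9563 - 0.1688i - 0.1688j - 0.1688k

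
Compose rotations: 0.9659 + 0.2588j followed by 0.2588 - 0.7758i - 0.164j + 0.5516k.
0.2924 - 0.8921i - 0.0914j + 0.332k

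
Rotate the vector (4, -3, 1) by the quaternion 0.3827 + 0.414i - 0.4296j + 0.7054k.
(1.485, 0.828, 4.807)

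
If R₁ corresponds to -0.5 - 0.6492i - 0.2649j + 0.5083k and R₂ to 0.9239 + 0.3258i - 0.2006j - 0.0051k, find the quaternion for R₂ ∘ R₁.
-0.301 - 0.866i - 0.3067j + 0.2556k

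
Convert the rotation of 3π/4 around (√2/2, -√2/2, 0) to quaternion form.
0.3827 + 0.6533i - 0.6533j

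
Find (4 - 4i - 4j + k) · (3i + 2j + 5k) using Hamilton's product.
15 - 10i + 31j + 24k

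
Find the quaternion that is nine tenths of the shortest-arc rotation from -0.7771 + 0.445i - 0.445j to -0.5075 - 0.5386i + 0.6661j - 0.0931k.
0.3802 + 0.5861i - 0.7097j + 0.0903k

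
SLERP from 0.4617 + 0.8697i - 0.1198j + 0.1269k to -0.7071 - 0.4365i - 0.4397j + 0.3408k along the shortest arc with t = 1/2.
0.6513 + 0.7279i + 0.1783j - 0.1192k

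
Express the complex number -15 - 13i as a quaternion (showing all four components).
-15 - 13i + 0j + 0k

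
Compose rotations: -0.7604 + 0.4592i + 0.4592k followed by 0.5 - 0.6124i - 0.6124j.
-0.099 + 0.4141i + 0.7469j + 0.5108k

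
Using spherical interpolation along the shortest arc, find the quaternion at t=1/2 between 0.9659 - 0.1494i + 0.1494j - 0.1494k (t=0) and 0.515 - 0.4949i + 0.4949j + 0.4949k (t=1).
0.8354 - 0.3634i + 0.3634j + 0.1949k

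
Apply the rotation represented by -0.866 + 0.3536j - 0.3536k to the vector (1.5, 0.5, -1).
(1.056, 1.544, 0.044)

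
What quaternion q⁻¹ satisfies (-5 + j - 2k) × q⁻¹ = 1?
-0.1667 - 0.0333j + 0.0667k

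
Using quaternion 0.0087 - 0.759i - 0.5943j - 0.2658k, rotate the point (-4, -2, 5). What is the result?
(-0.457, -1.357, -6.553)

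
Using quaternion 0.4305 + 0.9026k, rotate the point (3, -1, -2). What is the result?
(-1.111, 2.961, -2)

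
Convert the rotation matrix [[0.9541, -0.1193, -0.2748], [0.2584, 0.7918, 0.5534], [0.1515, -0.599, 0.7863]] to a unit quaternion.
0.9397 - 0.3066i - 0.1134j + 0.1005k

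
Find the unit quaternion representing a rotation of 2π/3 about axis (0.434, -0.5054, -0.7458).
0.5 + 0.3759i - 0.4377j - 0.6459k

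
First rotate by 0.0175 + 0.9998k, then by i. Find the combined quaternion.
0.0175i - 0.9998j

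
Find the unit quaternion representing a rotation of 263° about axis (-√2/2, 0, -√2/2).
-0.6626 - 0.5296i - 0.5296k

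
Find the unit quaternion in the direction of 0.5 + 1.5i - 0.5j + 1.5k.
0.2236 + 0.6708i - 0.2236j + 0.6708k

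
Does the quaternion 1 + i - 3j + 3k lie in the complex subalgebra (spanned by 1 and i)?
No. The quaternion 1 + i - 3j + 3k has j-coefficient y = -3 and k-coefficient z = 3, not both zero, so it does not lie in the complex subalgebra spanned by 1 and i.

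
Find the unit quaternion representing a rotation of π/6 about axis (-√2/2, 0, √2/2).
0.9659 - 0.183i + 0.183k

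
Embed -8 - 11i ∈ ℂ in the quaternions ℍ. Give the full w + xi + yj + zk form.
-8 - 11i + 0j + 0k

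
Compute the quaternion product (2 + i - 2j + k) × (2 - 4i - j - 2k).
8 - i - 8j - 11k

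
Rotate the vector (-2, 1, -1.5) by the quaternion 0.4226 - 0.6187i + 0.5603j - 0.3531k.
(-2.006, 1.778, -0.255)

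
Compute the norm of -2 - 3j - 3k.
√22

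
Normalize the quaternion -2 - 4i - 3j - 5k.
-0.2722 - 0.5443i - 0.4082j - 0.6804k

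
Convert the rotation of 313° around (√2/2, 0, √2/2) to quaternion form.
-0.9171 + 0.282i + 0.282k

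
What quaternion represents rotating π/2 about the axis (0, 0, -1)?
0.7071 - 0.7071k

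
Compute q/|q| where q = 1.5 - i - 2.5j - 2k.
0.4082 - 0.2722i - 0.6804j - 0.5443k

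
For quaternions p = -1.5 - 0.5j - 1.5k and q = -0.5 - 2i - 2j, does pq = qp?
No: pq = -0.25 + 6.25j - 0.25k ≠ -0.25 + 6i + 0.25j + 1.75k = qp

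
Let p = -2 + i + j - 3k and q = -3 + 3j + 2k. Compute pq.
9 + 8i - 11j + 8k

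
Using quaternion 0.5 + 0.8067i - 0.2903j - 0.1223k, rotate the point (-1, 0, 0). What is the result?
(-0.802, 0.591, -0.093)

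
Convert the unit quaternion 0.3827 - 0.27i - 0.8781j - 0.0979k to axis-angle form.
axis = (-0.2922, -0.9505, -0.106), θ = 3π/4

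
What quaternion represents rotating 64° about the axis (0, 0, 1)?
0.848 + 0.5299k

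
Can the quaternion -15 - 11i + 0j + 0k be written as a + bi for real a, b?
Yes. The quaternion -15 - 11i has j- and k-coefficients y = z = 0, so it lies in the complex subalgebra spanned by 1 and i.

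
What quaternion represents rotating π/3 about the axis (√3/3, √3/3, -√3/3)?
0.866 + 0.2887i + 0.2887j - 0.2887k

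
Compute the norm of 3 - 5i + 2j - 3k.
√47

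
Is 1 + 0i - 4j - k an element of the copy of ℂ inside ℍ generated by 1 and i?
No. The quaternion 1 - 4j - k has j-coefficient y = -4 and k-coefficient z = -1, not both zero, so it does not lie in the complex subalgebra spanned by 1 and i.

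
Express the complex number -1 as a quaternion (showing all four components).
-1 + 0i + 0j + 0k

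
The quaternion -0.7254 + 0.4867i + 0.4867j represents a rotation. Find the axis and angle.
axis = (√2/2, √2/2, 0), θ = 273°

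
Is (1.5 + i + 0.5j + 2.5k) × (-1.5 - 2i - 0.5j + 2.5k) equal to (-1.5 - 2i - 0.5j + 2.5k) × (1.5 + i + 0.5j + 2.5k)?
No: pq = -6.25 - 2i - 9j + 0.5k ≠ -6.25 - 7i + 6j - 0.5k = qp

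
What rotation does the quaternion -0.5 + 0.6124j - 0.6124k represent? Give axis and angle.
axis = (0, √2/2, -√2/2), θ = 4π/3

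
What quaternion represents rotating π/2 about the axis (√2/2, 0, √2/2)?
0.7071 + 0.5i + 0.5k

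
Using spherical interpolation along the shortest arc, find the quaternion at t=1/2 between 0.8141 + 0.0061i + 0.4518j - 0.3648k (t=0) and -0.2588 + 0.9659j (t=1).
0.3547 + 0.0039i + 0.9055j - 0.233k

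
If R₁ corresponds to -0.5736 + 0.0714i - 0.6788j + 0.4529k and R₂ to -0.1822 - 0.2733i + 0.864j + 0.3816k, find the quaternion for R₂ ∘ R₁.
0.5377 + 0.7941i - 0.2209j - 0.1776k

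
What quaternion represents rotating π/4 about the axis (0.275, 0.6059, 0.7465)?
0.9239 + 0.1052i + 0.2319j + 0.2857k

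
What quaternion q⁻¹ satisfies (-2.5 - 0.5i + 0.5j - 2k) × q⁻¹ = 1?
-0.2326 + 0.0465i - 0.0465j + 0.186k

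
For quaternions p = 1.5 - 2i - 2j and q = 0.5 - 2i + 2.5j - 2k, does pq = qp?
No: pq = 1.75 - 1.25j - 12k ≠ 1.75 - 8i + 6.75j + 6k = qp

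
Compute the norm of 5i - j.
√26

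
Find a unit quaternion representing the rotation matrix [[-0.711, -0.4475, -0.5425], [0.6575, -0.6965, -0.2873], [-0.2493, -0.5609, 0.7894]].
0.309 - 0.2214i - 0.2372j + 0.894k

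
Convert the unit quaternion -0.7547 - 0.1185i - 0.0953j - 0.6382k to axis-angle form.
axis = (-0.1806, -0.1453, -0.9728), θ = 278°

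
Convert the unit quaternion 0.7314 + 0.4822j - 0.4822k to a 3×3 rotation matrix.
[[0.0699, 0.7054, 0.7054], [-0.7054, 0.535, -0.465], [-0.7054, -0.465, 0.535]]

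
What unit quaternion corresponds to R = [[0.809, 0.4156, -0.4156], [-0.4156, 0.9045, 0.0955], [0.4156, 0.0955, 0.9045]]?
0.9511 - 0.2185j - 0.2185k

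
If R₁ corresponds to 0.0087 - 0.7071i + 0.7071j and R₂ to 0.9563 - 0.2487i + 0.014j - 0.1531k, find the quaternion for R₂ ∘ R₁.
-0.1774 - 0.5701i + 0.7846j - 0.1673k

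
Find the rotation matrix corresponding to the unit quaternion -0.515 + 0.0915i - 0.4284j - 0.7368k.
[[-0.4528, -0.8373, 0.3064], [0.6805, -0.1025, 0.7255], [-0.5761, 0.537, 0.6162]]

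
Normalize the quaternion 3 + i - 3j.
0.6882 + 0.2294i - 0.6882j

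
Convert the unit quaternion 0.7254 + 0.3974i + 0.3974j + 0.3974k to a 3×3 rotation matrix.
[[0.3683, -0.2607, 0.8924], [0.8924, 0.3683, -0.2607], [-0.2607, 0.8924, 0.3683]]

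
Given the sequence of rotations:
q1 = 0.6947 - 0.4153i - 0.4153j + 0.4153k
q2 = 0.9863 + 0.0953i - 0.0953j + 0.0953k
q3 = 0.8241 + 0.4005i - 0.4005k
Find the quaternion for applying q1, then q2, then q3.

q2 · q1 = 0.6456 - 0.3434i - 0.555j + 0.3967k
q3 · q2 · q1 = 0.8284 - 0.2467i - 0.4787j - 0.1539k
0.8284 - 0.2467i - 0.4787j - 0.1539k


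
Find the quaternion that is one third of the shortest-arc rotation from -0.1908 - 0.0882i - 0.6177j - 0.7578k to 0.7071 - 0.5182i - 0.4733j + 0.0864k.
0.1709 - 0.3132i - 0.7288j - 0.5845k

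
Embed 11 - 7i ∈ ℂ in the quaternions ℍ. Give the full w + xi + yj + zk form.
11 - 7i + 0j + 0k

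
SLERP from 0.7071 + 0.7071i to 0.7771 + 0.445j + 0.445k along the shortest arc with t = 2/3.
0.8438 + 0.274i + 0.3263j + 0.3263k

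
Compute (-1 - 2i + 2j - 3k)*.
-1 + 2i - 2j + 3k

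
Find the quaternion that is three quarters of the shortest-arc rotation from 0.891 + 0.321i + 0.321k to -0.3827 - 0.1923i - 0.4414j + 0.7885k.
0.652 + 0.2831i + 0.3906j - 0.5849k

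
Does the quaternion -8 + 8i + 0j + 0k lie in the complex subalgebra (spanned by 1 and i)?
Yes. The quaternion -8 + 8i has j- and k-coefficients y = z = 0, so it lies in the complex subalgebra spanned by 1 and i.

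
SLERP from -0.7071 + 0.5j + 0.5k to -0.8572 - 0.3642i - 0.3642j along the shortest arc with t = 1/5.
-0.8273 - 0.0903i + 0.3443j + 0.4346k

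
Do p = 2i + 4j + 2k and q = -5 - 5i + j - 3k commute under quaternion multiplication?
No: pq = 12 - 24i - 24j + 12k ≠ 12 + 4i - 16j - 32k = qp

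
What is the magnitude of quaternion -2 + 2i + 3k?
√17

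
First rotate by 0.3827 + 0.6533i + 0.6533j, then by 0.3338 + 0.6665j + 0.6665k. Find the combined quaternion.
-0.3077 - 0.2174i + 0.9086j - 0.1804k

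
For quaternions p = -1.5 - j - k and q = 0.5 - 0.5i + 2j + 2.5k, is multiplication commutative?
No: pq = 3.75 + 0.25i - 3j - 4.75k ≠ 3.75 + 1.25i - 4j - 3.75k = qp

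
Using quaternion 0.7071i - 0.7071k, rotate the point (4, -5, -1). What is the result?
(1, 5, -4)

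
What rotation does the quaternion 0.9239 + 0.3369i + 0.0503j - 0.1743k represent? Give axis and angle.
axis = (0.8805, 0.1315, -0.4555), θ = π/4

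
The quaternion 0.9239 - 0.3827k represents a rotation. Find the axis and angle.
axis = (0, 0, -1), θ = π/4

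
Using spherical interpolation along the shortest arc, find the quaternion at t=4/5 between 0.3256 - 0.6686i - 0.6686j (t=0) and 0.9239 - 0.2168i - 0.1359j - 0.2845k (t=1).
0.8651 - 0.343i - 0.274j - 0.2427k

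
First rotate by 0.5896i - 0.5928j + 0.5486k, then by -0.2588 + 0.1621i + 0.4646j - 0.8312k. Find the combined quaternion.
0.6358 - 0.3904i - 0.4256j - 0.512k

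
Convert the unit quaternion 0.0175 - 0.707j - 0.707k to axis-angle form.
axis = (0, -√2/2, -√2/2), θ = 178°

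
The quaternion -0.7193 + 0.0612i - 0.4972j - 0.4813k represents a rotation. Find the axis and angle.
axis = (0.0881, -0.7157, -0.6928), θ = 272°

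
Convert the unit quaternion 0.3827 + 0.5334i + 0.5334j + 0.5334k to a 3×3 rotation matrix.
[[-0.1381, 0.1608, 0.9773], [0.9773, -0.1381, 0.1608], [0.1608, 0.9773, -0.1381]]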